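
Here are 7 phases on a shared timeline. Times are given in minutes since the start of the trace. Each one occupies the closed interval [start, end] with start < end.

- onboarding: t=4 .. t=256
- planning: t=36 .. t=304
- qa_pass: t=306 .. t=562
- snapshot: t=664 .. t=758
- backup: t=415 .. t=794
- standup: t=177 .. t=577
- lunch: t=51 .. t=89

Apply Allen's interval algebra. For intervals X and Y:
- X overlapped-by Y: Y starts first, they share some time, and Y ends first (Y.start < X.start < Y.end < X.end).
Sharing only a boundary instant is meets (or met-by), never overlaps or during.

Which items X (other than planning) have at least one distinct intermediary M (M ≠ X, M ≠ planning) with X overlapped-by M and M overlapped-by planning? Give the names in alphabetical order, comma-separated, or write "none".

backup

Target planning = [t=36, t=304].
Intermediaries M with M overlapped-by planning: standup.
Via standup — items with X overlapped-by standup: backup.
Union: backup.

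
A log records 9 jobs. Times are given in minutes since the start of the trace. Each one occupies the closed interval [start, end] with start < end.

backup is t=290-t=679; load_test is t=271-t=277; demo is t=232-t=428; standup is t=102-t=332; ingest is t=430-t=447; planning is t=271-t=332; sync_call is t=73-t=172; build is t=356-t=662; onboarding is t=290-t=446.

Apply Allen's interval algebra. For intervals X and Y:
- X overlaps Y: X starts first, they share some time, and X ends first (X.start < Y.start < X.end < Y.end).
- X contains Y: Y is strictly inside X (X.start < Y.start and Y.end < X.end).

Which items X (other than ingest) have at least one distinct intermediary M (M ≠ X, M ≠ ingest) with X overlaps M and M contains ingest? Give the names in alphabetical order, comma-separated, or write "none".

demo, onboarding, planning, standup

Target ingest = [t=430, t=447].
Intermediaries M with M contains ingest: backup, build.
Via backup — items with X overlaps backup: demo, planning, standup.
Via build — items with X overlaps build: demo, onboarding.
Union: demo, onboarding, planning, standup.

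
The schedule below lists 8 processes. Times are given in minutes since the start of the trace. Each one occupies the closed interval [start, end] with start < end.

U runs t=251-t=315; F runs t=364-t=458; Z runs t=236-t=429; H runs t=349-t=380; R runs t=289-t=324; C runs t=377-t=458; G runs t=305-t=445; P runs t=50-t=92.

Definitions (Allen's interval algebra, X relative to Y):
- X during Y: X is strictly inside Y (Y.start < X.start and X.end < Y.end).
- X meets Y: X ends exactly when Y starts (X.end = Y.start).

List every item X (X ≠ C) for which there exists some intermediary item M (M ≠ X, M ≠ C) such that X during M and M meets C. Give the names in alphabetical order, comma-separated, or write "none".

Target C = [t=377, t=458].
Intermediaries M with M meets C: none.
Union: none.

none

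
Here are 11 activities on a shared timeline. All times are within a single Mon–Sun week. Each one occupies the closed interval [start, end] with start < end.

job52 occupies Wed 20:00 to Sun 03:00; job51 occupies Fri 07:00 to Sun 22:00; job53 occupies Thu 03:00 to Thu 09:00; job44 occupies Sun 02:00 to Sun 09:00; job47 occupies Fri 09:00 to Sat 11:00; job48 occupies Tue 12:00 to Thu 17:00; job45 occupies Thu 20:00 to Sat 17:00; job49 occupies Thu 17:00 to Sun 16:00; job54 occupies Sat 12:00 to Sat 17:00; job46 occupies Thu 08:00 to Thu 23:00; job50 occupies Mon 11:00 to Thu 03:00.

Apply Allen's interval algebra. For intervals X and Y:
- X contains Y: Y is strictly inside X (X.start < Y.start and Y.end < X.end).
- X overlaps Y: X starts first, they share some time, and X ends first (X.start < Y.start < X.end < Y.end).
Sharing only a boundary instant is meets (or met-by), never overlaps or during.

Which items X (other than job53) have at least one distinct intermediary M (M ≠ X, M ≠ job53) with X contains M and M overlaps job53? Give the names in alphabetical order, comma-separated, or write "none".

Target job53 = [Thu 03:00, Thu 09:00].
Intermediaries M with M overlaps job53: none.
Union: none.

none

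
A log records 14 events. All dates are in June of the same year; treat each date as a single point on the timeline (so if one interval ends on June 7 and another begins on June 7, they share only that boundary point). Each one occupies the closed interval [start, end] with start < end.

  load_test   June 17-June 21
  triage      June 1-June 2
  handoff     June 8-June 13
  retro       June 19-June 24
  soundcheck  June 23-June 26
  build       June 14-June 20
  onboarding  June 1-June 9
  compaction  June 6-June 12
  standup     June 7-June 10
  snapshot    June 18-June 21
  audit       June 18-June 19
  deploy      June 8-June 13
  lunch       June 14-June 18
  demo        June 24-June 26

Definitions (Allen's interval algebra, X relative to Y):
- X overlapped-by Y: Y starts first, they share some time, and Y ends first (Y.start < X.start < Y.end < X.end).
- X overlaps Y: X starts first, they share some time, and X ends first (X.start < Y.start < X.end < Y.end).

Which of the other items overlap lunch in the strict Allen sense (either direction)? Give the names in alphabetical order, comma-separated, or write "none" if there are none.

Target lunch = [June 14, June 18].
audit [June 18, June 19] → met-by → no.
build [June 14, June 20] → started-by → no.
compaction [June 6, June 12] → before → no.
demo [June 24, June 26] → after → no.
deploy [June 8, June 13] → before → no.
handoff [June 8, June 13] → before → no.
load_test [June 17, June 21] → overlapped-by → yes.
onboarding [June 1, June 9] → before → no.
retro [June 19, June 24] → after → no.
snapshot [June 18, June 21] → met-by → no.
soundcheck [June 23, June 26] → after → no.
standup [June 7, June 10] → before → no.
triage [June 1, June 2] → before → no.
Result: load_test.

load_test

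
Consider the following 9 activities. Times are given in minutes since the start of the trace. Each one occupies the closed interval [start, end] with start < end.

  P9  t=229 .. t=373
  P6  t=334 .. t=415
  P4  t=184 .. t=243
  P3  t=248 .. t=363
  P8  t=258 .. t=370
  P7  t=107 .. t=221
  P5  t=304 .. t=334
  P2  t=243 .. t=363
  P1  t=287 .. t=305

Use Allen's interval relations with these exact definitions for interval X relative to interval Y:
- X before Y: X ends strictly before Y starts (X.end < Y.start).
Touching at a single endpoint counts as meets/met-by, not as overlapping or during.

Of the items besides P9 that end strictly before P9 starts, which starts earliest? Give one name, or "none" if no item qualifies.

P7

Target P9 = [t=229, t=373].
P1 [t=287, t=305] → during → excluded.
P2 [t=243, t=363] → during → excluded.
P3 [t=248, t=363] → during → excluded.
P4 [t=184, t=243] → overlaps → excluded.
P5 [t=304, t=334] → during → excluded.
P6 [t=334, t=415] → overlapped-by → excluded.
P7 [t=107, t=221] → before → candidate.
P8 [t=258, t=370] → during → excluded.
Among candidates, earliest start is t=107 → P7.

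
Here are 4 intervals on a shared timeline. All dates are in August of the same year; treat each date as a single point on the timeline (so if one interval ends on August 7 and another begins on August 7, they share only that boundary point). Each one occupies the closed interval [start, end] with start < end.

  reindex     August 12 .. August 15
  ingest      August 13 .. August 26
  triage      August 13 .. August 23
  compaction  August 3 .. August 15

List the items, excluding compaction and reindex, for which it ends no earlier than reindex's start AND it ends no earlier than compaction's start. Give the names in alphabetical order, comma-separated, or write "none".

Conditions: its end is no earlier than reindex's start (X.end >= August 12) AND its end is no earlier than compaction's start (X.end >= August 3).
ingest: end August 26 >= August 12? ✓; end August 26 >= August 3? ✓ → yes.
triage: end August 23 >= August 12? ✓; end August 23 >= August 3? ✓ → yes.
Result: ingest, triage.

ingest, triage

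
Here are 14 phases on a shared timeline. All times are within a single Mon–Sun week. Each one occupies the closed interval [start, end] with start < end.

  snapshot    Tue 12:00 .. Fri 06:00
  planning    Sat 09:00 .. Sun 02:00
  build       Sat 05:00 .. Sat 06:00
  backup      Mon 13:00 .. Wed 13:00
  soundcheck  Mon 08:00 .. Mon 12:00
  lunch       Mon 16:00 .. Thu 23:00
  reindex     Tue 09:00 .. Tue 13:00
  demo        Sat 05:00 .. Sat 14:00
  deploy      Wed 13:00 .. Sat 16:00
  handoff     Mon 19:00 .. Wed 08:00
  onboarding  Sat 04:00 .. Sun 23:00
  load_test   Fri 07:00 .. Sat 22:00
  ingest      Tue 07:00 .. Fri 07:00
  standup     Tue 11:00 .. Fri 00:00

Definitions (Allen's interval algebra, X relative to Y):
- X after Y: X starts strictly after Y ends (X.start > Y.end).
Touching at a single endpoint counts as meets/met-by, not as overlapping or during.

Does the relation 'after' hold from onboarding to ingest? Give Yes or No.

Yes

onboarding = [Sat 04:00, Sun 23:00], ingest = [Tue 07:00, Fri 07:00].
Actual relation of onboarding to ingest: after.
Asked whether 'after' holds → Yes.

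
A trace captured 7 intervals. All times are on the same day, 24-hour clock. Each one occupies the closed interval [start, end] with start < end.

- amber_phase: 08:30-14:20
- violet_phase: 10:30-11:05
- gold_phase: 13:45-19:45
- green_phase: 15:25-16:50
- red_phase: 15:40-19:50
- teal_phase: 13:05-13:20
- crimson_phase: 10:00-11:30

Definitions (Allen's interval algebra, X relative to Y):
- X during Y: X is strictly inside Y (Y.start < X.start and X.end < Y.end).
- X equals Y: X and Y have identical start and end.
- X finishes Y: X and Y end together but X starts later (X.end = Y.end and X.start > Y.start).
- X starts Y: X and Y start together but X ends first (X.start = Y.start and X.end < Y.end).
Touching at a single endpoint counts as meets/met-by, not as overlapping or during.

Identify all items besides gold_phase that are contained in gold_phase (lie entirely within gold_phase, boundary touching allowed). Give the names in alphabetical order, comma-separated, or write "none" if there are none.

green_phase

Target gold_phase = [13:45, 19:45].
amber_phase [08:30, 14:20] → overlaps → no.
crimson_phase [10:00, 11:30] → before → no.
green_phase [15:25, 16:50] → during → yes.
red_phase [15:40, 19:50] → overlapped-by → no.
teal_phase [13:05, 13:20] → before → no.
violet_phase [10:30, 11:05] → before → no.
Result: green_phase.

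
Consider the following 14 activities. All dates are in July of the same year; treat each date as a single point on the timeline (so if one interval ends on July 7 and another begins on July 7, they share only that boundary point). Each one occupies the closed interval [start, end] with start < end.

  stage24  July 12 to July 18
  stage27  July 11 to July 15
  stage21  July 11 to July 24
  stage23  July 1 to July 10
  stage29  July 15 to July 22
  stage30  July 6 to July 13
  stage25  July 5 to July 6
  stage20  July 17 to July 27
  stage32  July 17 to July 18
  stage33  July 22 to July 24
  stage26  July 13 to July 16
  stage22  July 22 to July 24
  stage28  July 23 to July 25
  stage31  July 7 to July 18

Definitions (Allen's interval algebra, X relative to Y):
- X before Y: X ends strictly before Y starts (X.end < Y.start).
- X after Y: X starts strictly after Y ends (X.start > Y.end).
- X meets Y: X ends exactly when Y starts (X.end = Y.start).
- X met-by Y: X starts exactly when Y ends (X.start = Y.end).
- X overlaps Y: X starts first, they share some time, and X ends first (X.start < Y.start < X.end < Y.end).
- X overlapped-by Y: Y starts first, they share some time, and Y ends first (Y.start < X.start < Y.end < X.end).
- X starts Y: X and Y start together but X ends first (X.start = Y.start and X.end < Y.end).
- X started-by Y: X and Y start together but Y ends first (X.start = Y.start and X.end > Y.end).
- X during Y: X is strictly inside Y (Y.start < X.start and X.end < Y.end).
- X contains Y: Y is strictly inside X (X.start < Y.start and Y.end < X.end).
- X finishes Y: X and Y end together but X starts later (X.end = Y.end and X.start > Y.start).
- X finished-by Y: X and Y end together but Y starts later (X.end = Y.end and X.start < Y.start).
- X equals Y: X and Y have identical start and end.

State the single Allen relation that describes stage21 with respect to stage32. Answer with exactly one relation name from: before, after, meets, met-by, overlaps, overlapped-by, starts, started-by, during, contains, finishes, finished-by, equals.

stage21 = [July 11, July 24]; stage32 = [July 17, July 18].
Compare endpoints: stage21.start < stage32.start, stage21.start < stage32.end, stage21.end > stage32.start, stage21.end > stage32.end.
That pattern is 'contains'.

contains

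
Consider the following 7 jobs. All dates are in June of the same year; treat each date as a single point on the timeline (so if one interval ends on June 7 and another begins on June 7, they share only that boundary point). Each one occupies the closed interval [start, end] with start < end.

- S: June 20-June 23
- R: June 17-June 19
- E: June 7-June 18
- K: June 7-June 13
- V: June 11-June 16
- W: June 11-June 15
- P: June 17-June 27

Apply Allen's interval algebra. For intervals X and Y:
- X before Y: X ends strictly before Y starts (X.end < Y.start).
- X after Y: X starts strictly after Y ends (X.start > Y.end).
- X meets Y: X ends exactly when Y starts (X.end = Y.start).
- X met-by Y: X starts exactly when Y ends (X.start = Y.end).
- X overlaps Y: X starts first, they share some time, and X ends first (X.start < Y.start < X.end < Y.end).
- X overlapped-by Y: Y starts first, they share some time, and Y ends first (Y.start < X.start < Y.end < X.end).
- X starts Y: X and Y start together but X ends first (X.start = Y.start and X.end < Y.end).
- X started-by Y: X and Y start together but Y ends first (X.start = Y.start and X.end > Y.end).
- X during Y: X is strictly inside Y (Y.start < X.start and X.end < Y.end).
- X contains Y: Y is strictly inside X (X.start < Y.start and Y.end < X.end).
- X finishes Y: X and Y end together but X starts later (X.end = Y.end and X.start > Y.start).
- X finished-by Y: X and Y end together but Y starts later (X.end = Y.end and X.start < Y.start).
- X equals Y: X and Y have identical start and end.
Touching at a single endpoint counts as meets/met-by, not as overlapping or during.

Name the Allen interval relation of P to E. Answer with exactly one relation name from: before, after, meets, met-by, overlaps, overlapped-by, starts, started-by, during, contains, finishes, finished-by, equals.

overlapped-by

P = [June 17, June 27]; E = [June 7, June 18].
Compare endpoints: P.start > E.start, P.start < E.end, P.end > E.start, P.end > E.end.
That pattern is 'overlapped-by'.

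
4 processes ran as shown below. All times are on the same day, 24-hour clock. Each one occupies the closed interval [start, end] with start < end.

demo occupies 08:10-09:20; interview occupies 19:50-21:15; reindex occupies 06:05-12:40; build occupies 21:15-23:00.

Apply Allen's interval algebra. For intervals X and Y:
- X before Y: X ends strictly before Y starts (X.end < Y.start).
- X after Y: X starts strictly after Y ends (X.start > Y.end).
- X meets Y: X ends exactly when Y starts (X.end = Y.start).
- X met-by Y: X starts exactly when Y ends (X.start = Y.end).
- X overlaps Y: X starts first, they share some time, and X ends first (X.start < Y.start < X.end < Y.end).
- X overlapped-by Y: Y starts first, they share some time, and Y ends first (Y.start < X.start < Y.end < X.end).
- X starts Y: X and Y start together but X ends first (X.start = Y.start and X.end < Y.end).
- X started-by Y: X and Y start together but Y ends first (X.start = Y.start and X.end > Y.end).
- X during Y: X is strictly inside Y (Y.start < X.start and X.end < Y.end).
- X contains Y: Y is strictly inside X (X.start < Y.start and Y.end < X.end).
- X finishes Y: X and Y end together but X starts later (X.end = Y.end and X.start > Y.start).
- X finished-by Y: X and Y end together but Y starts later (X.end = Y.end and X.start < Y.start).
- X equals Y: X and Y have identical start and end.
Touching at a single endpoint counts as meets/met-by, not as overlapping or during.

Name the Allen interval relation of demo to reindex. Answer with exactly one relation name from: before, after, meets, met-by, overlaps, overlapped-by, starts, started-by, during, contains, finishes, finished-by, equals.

demo = [08:10, 09:20]; reindex = [06:05, 12:40].
Compare endpoints: demo.start > reindex.start, demo.start < reindex.end, demo.end > reindex.start, demo.end < reindex.end.
That pattern is 'during'.

during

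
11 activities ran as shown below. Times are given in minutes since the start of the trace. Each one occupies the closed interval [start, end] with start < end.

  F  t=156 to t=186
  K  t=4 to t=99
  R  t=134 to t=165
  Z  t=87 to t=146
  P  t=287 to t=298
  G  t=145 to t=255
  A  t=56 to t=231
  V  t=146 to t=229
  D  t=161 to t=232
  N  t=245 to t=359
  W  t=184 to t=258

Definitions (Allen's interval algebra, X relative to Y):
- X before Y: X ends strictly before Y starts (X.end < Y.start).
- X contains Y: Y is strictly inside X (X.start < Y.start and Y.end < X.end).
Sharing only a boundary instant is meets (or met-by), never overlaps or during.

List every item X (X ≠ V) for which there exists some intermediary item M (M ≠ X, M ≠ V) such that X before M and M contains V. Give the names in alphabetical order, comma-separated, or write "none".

K

Target V = [t=146, t=229].
Intermediaries M with M contains V: A, G.
Via A — items with X before A: none.
Via G — items with X before G: K.
Union: K.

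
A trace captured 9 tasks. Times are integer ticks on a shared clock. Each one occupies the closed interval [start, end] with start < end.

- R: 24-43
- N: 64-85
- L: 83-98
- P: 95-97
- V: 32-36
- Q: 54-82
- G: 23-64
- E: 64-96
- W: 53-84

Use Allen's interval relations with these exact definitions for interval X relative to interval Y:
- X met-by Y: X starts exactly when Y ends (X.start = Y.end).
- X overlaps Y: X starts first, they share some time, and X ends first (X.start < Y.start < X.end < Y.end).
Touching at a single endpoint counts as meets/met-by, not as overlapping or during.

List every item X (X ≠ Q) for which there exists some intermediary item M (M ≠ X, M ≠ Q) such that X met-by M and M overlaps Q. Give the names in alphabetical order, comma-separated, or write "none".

Target Q = [54, 82].
Intermediaries M with M overlaps Q: G.
Via G — items with X met-by G: E, N.
Union: E, N.

E, N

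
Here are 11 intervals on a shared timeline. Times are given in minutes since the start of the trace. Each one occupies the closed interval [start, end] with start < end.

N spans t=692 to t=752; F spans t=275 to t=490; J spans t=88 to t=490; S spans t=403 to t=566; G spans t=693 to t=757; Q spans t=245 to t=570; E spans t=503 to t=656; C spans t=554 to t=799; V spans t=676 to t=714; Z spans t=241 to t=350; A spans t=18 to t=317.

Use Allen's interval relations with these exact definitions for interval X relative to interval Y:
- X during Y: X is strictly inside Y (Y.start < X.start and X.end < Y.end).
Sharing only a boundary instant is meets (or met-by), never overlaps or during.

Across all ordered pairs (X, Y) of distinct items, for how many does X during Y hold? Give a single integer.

Checking all 110 ordered pairs for relation 'during'; matching pairs in alphabetical order:
(F, Q): F during Q ✓
(G, C): G during C ✓
(N, C): N during C ✓
(S, Q): S during Q ✓
(V, C): V during C ✓
(Z, J): Z during J ✓
Count: 6.

6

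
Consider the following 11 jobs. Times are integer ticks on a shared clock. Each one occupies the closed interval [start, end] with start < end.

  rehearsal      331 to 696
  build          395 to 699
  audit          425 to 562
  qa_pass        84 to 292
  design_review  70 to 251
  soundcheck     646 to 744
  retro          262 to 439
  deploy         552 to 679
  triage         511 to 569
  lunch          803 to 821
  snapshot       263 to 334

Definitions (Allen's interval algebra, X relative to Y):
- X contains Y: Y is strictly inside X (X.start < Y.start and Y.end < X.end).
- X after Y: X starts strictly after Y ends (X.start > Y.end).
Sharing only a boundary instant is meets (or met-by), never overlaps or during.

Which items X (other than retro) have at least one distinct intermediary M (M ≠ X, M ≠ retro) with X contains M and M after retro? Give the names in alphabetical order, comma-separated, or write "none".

Target retro = [262, 439].
Intermediaries M with M after retro: deploy, lunch, soundcheck, triage.
Via deploy — items with X contains deploy: build, rehearsal.
Via lunch — items with X contains lunch: none.
Via soundcheck — items with X contains soundcheck: none.
Via triage — items with X contains triage: build, rehearsal.
Union: build, rehearsal.

build, rehearsal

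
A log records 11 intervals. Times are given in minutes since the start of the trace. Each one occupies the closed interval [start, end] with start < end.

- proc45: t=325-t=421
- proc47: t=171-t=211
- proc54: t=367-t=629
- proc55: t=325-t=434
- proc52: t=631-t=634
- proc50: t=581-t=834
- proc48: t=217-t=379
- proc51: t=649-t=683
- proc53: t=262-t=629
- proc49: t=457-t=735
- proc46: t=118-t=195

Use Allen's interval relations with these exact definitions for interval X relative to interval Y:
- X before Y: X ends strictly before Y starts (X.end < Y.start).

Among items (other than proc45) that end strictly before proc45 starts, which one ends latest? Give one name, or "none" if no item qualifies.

proc47

Target proc45 = [t=325, t=421].
proc46 [t=118, t=195] → before → candidate.
proc47 [t=171, t=211] → before → candidate.
proc48 [t=217, t=379] → overlaps → excluded.
proc49 [t=457, t=735] → after → excluded.
proc50 [t=581, t=834] → after → excluded.
proc51 [t=649, t=683] → after → excluded.
proc52 [t=631, t=634] → after → excluded.
proc53 [t=262, t=629] → contains → excluded.
proc54 [t=367, t=629] → overlapped-by → excluded.
proc55 [t=325, t=434] → started-by → excluded.
Among candidates, latest end is t=211 → proc47.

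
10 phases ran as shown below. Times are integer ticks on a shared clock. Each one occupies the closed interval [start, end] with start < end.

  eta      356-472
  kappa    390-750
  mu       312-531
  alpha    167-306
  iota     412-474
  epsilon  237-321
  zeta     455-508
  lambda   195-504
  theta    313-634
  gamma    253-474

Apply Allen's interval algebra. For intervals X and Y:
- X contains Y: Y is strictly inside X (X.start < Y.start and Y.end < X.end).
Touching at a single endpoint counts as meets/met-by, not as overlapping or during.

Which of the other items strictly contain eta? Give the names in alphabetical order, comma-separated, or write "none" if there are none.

gamma, lambda, mu, theta

Target eta = [356, 472].
alpha [167, 306] → before → no.
epsilon [237, 321] → before → no.
gamma [253, 474] → contains → yes.
iota [412, 474] → overlapped-by → no.
kappa [390, 750] → overlapped-by → no.
lambda [195, 504] → contains → yes.
mu [312, 531] → contains → yes.
theta [313, 634] → contains → yes.
zeta [455, 508] → overlapped-by → no.
Result: gamma, lambda, mu, theta.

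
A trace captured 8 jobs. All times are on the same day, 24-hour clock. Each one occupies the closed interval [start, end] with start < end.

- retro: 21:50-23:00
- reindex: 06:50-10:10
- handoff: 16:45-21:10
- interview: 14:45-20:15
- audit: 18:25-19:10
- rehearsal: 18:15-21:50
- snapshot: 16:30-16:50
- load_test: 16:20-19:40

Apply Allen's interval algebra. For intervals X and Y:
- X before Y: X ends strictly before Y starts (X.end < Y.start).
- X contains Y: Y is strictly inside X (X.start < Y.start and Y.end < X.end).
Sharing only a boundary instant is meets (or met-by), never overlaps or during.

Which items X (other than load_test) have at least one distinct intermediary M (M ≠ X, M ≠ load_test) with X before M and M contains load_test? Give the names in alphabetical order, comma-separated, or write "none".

Target load_test = [16:20, 19:40].
Intermediaries M with M contains load_test: interview.
Via interview — items with X before interview: reindex.
Union: reindex.

reindex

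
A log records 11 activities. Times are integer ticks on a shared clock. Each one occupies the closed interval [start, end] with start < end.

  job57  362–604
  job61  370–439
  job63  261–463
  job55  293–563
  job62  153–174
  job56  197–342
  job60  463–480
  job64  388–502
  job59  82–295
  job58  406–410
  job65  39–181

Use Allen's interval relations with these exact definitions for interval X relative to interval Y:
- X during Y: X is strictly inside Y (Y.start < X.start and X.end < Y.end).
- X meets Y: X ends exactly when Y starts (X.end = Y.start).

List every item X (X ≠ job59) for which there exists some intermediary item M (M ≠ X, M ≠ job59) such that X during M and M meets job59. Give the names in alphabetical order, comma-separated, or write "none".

none

Target job59 = [82, 295].
Intermediaries M with M meets job59: none.
Union: none.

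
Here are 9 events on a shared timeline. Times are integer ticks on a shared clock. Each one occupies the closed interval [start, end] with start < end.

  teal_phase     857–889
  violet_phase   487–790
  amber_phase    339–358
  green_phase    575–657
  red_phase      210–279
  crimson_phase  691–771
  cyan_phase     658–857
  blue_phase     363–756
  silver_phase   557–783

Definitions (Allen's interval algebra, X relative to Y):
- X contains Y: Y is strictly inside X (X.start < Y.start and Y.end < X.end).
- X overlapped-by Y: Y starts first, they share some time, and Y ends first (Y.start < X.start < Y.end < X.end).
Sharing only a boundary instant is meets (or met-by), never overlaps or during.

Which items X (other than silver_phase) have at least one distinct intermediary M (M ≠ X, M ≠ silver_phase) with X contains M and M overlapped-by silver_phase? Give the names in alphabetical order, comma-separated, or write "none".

Target silver_phase = [557, 783].
Intermediaries M with M overlapped-by silver_phase: cyan_phase.
Via cyan_phase — items with X contains cyan_phase: none.
Union: none.

none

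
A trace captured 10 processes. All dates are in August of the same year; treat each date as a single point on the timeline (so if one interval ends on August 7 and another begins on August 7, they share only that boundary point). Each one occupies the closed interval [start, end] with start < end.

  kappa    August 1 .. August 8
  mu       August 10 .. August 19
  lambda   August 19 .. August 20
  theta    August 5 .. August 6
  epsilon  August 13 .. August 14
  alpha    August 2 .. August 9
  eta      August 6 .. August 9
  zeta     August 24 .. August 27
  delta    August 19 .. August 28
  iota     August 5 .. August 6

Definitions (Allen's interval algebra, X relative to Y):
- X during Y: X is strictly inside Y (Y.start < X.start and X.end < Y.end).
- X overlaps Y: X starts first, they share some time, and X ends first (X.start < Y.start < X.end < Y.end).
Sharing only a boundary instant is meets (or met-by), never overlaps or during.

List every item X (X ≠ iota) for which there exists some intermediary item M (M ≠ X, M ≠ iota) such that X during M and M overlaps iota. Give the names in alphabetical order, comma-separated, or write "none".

none

Target iota = [August 5, August 6].
Intermediaries M with M overlaps iota: none.
Union: none.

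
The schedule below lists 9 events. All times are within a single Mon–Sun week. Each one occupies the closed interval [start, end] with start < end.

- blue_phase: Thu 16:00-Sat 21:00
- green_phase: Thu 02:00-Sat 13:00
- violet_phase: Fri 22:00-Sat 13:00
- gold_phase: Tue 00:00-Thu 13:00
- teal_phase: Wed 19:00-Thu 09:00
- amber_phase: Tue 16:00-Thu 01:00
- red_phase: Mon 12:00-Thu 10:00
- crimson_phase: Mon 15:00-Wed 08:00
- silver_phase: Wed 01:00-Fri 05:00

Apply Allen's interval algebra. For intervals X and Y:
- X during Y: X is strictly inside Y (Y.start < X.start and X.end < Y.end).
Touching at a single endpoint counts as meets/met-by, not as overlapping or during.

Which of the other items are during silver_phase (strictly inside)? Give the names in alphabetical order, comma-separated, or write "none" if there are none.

teal_phase

Target silver_phase = [Wed 01:00, Fri 05:00].
amber_phase [Tue 16:00, Thu 01:00] → overlaps → no.
blue_phase [Thu 16:00, Sat 21:00] → overlapped-by → no.
crimson_phase [Mon 15:00, Wed 08:00] → overlaps → no.
gold_phase [Tue 00:00, Thu 13:00] → overlaps → no.
green_phase [Thu 02:00, Sat 13:00] → overlapped-by → no.
red_phase [Mon 12:00, Thu 10:00] → overlaps → no.
teal_phase [Wed 19:00, Thu 09:00] → during → yes.
violet_phase [Fri 22:00, Sat 13:00] → after → no.
Result: teal_phase.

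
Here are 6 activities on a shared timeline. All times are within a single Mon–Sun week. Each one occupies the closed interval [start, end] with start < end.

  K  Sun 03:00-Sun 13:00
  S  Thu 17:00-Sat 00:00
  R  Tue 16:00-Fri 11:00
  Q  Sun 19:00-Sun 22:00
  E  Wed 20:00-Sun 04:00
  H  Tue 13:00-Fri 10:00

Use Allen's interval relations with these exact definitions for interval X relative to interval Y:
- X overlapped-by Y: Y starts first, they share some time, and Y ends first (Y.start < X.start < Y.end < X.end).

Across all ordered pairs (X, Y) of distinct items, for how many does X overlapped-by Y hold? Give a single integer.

6

Checking all 30 ordered pairs for relation 'overlapped-by'; matching pairs in alphabetical order:
(E, H): E overlapped-by H ✓
(E, R): E overlapped-by R ✓
(K, E): K overlapped-by E ✓
(R, H): R overlapped-by H ✓
(S, H): S overlapped-by H ✓
(S, R): S overlapped-by R ✓
Count: 6.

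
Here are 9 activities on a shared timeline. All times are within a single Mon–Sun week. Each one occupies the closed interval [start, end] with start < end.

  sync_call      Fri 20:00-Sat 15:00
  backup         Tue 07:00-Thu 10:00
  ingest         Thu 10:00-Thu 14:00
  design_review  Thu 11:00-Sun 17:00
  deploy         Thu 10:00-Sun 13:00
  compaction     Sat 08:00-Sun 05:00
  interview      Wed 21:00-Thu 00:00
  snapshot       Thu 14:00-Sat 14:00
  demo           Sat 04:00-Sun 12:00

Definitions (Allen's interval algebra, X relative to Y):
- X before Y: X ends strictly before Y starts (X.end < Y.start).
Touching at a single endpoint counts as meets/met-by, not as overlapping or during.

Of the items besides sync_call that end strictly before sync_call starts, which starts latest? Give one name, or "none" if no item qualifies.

ingest

Target sync_call = [Fri 20:00, Sat 15:00].
backup [Tue 07:00, Thu 10:00] → before → candidate.
compaction [Sat 08:00, Sun 05:00] → overlapped-by → excluded.
demo [Sat 04:00, Sun 12:00] → overlapped-by → excluded.
deploy [Thu 10:00, Sun 13:00] → contains → excluded.
design_review [Thu 11:00, Sun 17:00] → contains → excluded.
ingest [Thu 10:00, Thu 14:00] → before → candidate.
interview [Wed 21:00, Thu 00:00] → before → candidate.
snapshot [Thu 14:00, Sat 14:00] → overlaps → excluded.
Among candidates, latest start is Thu 10:00 → ingest.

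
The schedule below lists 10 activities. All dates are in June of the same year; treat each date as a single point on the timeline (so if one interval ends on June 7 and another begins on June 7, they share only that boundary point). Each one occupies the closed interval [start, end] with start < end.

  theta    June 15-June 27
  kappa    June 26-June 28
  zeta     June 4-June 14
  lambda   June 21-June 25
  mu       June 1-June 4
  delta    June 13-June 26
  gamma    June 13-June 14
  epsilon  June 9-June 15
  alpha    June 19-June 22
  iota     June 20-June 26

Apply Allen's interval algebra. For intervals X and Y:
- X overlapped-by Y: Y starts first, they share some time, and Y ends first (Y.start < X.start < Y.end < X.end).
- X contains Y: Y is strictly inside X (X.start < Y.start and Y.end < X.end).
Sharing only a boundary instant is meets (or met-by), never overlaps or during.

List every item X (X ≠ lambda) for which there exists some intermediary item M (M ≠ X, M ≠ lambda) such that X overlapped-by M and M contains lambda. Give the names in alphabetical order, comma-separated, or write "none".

kappa, theta

Target lambda = [June 21, June 25].
Intermediaries M with M contains lambda: delta, iota, theta.
Via delta — items with X overlapped-by delta: theta.
Via iota — items with X overlapped-by iota: none.
Via theta — items with X overlapped-by theta: kappa.
Union: kappa, theta.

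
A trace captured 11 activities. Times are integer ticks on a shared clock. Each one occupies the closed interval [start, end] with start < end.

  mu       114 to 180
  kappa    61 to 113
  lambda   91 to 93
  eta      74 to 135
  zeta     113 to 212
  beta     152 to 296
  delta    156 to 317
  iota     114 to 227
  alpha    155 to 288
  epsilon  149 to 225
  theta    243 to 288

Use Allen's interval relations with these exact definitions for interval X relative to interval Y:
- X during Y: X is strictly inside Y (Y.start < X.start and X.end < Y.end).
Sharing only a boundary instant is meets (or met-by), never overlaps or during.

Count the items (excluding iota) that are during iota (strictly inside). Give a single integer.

1

Target iota = [114, 227].
alpha [155, 288] → overlapped-by → no.
beta [152, 296] → overlapped-by → no.
delta [156, 317] → overlapped-by → no.
epsilon [149, 225] → during → counts.
eta [74, 135] → overlaps → no.
kappa [61, 113] → before → no.
lambda [91, 93] → before → no.
mu [114, 180] → starts → no.
theta [243, 288] → after → no.
zeta [113, 212] → overlaps → no.
Total: 1.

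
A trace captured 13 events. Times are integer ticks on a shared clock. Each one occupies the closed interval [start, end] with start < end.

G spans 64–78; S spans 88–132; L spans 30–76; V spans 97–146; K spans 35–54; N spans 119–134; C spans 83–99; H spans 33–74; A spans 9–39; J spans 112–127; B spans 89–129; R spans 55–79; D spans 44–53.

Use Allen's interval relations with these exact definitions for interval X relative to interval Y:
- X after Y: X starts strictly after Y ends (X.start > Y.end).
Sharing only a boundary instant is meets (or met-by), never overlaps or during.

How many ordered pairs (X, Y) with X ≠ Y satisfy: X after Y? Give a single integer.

Checking all 156 ordered pairs for relation 'after'; matching pairs in alphabetical order:
(B, A): B after A ✓
(B, D): B after D ✓
(B, G): B after G ✓
(B, H): B after H ✓
(B, K): B after K ✓
(B, L): B after L ✓
(B, R): B after R ✓
(C, A): C after A ✓
(C, D): C after D ✓
(C, G): C after G ✓
(C, H): C after H ✓
(C, K): C after K ✓
(C, L): C after L ✓
(C, R): C after R ✓
(D, A): D after A ✓
(G, A): G after A ✓
(G, D): G after D ✓
(G, K): G after K ✓
(J, A): J after A ✓
(J, C): J after C ✓
(J, D): J after D ✓
(J, G): J after G ✓
(J, H): J after H ✓
(J, K): J after K ✓
... plus 27 further pairs not listed.
Count: 51.

51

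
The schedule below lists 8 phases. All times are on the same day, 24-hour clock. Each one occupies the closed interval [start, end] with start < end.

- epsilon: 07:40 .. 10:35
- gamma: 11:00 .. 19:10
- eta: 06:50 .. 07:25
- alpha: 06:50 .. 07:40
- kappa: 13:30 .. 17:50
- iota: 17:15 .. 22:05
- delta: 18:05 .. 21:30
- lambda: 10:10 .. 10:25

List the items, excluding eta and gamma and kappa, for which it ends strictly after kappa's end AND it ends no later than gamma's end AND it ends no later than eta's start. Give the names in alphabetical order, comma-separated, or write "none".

none

Conditions: its end is strictly after kappa's end (X.end > 17:50) AND its end is no later than gamma's end (X.end <= 19:10) AND its end is no later than eta's start (X.end <= 06:50).
alpha: end 07:40 > 17:50? ✗; end 07:40 <= 19:10? ✓; end 07:40 <= 06:50? ✗ → no.
delta: end 21:30 > 17:50? ✓; end 21:30 <= 19:10? ✗; end 21:30 <= 06:50? ✗ → no.
epsilon: end 10:35 > 17:50? ✗; end 10:35 <= 19:10? ✓; end 10:35 <= 06:50? ✗ → no.
iota: end 22:05 > 17:50? ✓; end 22:05 <= 19:10? ✗; end 22:05 <= 06:50? ✗ → no.
lambda: end 10:25 > 17:50? ✗; end 10:25 <= 19:10? ✓; end 10:25 <= 06:50? ✗ → no.
Result: none.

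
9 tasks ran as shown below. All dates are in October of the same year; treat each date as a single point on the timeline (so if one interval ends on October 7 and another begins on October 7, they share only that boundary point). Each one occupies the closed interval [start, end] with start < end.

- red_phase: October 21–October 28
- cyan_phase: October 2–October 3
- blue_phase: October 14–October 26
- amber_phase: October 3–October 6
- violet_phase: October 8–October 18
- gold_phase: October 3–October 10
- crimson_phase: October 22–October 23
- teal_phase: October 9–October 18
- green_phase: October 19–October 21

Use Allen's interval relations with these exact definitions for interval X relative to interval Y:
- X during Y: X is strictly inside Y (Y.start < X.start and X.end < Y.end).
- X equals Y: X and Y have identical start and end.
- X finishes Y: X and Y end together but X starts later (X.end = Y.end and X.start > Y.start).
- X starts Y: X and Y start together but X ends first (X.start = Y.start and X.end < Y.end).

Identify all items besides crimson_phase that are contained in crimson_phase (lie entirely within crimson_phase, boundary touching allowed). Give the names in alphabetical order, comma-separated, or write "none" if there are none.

Target crimson_phase = [October 22, October 23].
amber_phase [October 3, October 6] → before → no.
blue_phase [October 14, October 26] → contains → no.
cyan_phase [October 2, October 3] → before → no.
gold_phase [October 3, October 10] → before → no.
green_phase [October 19, October 21] → before → no.
red_phase [October 21, October 28] → contains → no.
teal_phase [October 9, October 18] → before → no.
violet_phase [October 8, October 18] → before → no.
Result: none.

none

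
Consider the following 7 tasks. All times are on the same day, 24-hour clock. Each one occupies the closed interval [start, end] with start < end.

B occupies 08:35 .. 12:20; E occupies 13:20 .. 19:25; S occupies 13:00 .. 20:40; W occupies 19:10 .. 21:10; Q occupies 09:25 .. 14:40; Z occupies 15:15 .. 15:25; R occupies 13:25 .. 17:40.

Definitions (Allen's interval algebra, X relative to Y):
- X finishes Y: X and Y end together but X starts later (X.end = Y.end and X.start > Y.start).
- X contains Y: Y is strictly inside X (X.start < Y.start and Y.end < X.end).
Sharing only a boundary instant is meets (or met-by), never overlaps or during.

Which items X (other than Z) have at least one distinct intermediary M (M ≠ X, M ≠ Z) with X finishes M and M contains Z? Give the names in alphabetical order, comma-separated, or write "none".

none

Target Z = [15:15, 15:25].
Intermediaries M with M contains Z: E, R, S.
Via E — items with X finishes E: none.
Via R — items with X finishes R: none.
Via S — items with X finishes S: none.
Union: none.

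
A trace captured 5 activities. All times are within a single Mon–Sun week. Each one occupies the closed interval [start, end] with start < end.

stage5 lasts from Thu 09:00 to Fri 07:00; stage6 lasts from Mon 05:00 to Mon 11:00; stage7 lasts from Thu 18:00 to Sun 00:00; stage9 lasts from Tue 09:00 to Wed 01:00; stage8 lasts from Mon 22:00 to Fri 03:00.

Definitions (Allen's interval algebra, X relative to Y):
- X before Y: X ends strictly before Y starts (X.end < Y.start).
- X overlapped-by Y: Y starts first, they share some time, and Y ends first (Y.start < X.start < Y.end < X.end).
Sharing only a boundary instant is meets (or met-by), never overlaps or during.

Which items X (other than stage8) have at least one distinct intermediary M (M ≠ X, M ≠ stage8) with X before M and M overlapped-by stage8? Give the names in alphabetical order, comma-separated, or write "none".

Target stage8 = [Mon 22:00, Fri 03:00].
Intermediaries M with M overlapped-by stage8: stage5, stage7.
Via stage5 — items with X before stage5: stage6, stage9.
Via stage7 — items with X before stage7: stage6, stage9.
Union: stage6, stage9.

stage6, stage9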